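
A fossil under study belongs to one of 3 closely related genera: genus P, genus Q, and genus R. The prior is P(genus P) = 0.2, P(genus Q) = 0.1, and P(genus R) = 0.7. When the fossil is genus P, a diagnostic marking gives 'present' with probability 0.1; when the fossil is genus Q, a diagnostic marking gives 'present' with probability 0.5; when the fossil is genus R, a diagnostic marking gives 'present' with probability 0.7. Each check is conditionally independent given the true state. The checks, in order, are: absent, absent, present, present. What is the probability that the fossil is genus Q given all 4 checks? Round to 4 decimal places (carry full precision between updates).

After 'absent': normaliser = 0.9·0.2000 + 0.5·0.1000 + 0.3·0.7000; P(genus P) ≈ 0.4091, P(genus Q) ≈ 0.1136, P(genus R) ≈ 0.4773
After 'absent': normaliser = 0.9·0.4091 + 0.5·0.1136 + 0.3·0.4773; P(genus P) ≈ 0.6480, P(genus Q) ≈ 0.1000, P(genus R) ≈ 0.2520
After 'present': normaliser = 0.1·0.6480 + 0.5·0.1000 + 0.7·0.2520; P(genus P) ≈ 0.2225, P(genus Q) ≈ 0.1717, P(genus R) ≈ 0.6058
After 'present': normaliser = 0.1·0.2225 + 0.5·0.1717 + 0.7·0.6058; P(genus P) ≈ 0.0418, P(genus Q) ≈ 0.1613, P(genus R) ≈ 0.7969

0.1613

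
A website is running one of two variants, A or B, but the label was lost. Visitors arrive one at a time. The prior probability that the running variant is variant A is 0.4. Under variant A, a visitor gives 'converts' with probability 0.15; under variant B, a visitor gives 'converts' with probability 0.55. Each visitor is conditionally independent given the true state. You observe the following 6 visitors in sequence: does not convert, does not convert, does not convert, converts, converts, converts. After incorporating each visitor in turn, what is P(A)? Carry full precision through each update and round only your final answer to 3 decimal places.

Apply Bayes' rule sequentially, carrying P(A) forward.
After 'does not convert': P(A) = 0.85·0.4000 / (0.85·0.4000 + 0.45·0.6000) ≈ 0.5574
After 'does not convert': P(A) = 0.85·0.5574 / (0.85·0.5574 + 0.45·0.4426) ≈ 0.7040
After 'does not convert': P(A) = 0.85·0.7040 / (0.85·0.7040 + 0.45·0.2960) ≈ 0.8179
After 'converts': P(A) = 0.15·0.8179 / (0.15·0.8179 + 0.55·0.1821) ≈ 0.5506
After 'converts': P(A) = 0.15·0.5506 / (0.15·0.5506 + 0.55·0.4494) ≈ 0.2505
After 'converts': P(A) = 0.15·0.2505 / (0.15·0.2505 + 0.55·0.7495) ≈ 0.0835

0.084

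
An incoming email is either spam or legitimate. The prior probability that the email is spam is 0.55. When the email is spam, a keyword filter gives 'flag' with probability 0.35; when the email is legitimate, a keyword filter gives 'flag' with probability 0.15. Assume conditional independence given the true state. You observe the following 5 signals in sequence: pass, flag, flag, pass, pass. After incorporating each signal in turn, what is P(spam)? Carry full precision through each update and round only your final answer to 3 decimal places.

0.748

After 'pass': P(spam) = 0.65·0.5500 / (0.65·0.5500 + 0.85·0.4500) ≈ 0.4831
After 'flag': P(spam) = 0.35·0.4831 / (0.35·0.4831 + 0.15·0.5169) ≈ 0.6856
After 'flag': P(spam) = 0.35·0.6856 / (0.35·0.6856 + 0.15·0.3144) ≈ 0.8358
After 'pass': P(spam) = 0.65·0.8358 / (0.65·0.8358 + 0.85·0.1642) ≈ 0.7956
After 'pass': P(spam) = 0.65·0.7956 / (0.65·0.7956 + 0.85·0.2044) ≈ 0.7485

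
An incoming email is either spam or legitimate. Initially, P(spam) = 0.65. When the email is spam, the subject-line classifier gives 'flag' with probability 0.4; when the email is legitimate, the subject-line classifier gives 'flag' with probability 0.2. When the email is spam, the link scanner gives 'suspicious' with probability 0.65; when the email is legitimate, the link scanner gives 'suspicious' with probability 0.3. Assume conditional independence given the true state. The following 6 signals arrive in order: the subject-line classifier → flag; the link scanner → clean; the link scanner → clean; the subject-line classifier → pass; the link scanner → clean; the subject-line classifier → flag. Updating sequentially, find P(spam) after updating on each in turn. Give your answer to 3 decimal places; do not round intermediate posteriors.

After the subject-line classifier='flag': P(spam) = 0.4·0.6500 / (0.4·0.6500 + 0.2·0.3500) ≈ 0.7879
After the link scanner='clean': P(spam) = 0.35·0.7879 / (0.35·0.7879 + 0.7·0.2121) ≈ 0.6500
After the link scanner='clean': P(spam) = 0.35·0.6500 / (0.35·0.6500 + 0.7·0.3500) ≈ 0.4815
After the subject-line classifier='pass': P(spam) = 0.6·0.4815 / (0.6·0.4815 + 0.8·0.5185) ≈ 0.4105
After the link scanner='clean': P(spam) = 0.35·0.4105 / (0.35·0.4105 + 0.7·0.5895) ≈ 0.2583
After the subject-line classifier='flag': P(spam) = 0.4·0.2583 / (0.4·0.2583 + 0.2·0.7417) ≈ 0.4105

0.411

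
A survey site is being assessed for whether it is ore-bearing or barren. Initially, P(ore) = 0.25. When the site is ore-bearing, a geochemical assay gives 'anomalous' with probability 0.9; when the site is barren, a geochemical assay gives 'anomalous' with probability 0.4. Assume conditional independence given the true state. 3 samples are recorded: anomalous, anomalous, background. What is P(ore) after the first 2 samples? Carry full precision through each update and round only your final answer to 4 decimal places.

0.6279

Apply Bayes' rule sequentially, carrying P(ore) forward.
After 'anomalous': P(ore) = 0.9·0.2500 / (0.9·0.2500 + 0.4·0.7500) ≈ 0.4286
After 'anomalous': P(ore) = 0.9·0.4286 / (0.9·0.4286 + 0.4·0.5714) ≈ 0.6279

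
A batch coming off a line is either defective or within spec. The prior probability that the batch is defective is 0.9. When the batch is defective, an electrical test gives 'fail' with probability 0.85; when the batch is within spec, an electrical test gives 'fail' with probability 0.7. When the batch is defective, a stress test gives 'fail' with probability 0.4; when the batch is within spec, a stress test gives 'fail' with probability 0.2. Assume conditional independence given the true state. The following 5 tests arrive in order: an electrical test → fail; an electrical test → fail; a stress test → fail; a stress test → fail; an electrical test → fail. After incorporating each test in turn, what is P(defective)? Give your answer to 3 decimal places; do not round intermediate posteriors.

0.985

After an electrical test='fail': P(defective) = 0.85·0.9000 / (0.85·0.9000 + 0.7·0.1000) ≈ 0.9162
After an electrical test='fail': P(defective) = 0.85·0.9162 / (0.85·0.9162 + 0.7·0.0838) ≈ 0.9299
After a stress test='fail': P(defective) = 0.4·0.9299 / (0.4·0.9299 + 0.2·0.0701) ≈ 0.9637
After a stress test='fail': P(defective) = 0.4·0.9637 / (0.4·0.9637 + 0.2·0.0363) ≈ 0.9815
After an electrical test='fail': P(defective) = 0.85·0.9815 / (0.85·0.9815 + 0.7·0.0185) ≈ 0.9847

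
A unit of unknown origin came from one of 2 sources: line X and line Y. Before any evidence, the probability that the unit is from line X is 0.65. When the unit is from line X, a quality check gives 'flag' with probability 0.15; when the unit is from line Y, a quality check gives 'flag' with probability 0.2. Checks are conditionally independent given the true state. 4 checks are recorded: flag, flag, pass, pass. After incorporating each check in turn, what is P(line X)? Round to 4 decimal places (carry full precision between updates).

0.5411

After 'flag': P(line X) = 0.15·0.6500 / (0.15·0.6500 + 0.2·0.3500) ≈ 0.5821
After 'flag': P(line X) = 0.15·0.5821 / (0.15·0.5821 + 0.2·0.4179) ≈ 0.5109
After 'pass': P(line X) = 0.85·0.5109 / (0.85·0.5109 + 0.8·0.4891) ≈ 0.5261
After 'pass': P(line X) = 0.85·0.5261 / (0.85·0.5261 + 0.8·0.4739) ≈ 0.5411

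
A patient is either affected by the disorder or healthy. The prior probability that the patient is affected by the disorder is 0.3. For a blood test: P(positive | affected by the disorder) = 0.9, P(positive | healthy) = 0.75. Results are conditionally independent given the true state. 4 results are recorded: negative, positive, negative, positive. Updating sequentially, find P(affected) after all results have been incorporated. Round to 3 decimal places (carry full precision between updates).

0.090

After 'negative': P(affected) = 0.1·0.3000 / (0.1·0.3000 + 0.25·0.7000) ≈ 0.1463
After 'positive': P(affected) = 0.9·0.1463 / (0.9·0.1463 + 0.75·0.8537) ≈ 0.1706
After 'negative': P(affected) = 0.1·0.1706 / (0.1·0.1706 + 0.25·0.8294) ≈ 0.0760
After 'positive': P(affected) = 0.9·0.0760 / (0.9·0.0760 + 0.75·0.9240) ≈ 0.0899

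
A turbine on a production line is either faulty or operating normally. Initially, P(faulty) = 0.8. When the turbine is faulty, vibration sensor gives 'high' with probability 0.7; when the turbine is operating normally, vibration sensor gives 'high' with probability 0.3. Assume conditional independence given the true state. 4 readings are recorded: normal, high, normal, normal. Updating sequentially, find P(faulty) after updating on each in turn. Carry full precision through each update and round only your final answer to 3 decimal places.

Apply Bayes' rule sequentially, carrying P(faulty) forward.
After 'normal': P(faulty) = 0.3·0.8000 / (0.3·0.8000 + 0.7·0.2000) ≈ 0.6316
After 'high': P(faulty) = 0.7·0.6316 / (0.7·0.6316 + 0.3·0.3684) ≈ 0.8000
After 'normal': P(faulty) = 0.3·0.8000 / (0.3·0.8000 + 0.7·0.2000) ≈ 0.6316
After 'normal': P(faulty) = 0.3·0.6316 / (0.3·0.6316 + 0.7·0.3684) ≈ 0.4235

0.424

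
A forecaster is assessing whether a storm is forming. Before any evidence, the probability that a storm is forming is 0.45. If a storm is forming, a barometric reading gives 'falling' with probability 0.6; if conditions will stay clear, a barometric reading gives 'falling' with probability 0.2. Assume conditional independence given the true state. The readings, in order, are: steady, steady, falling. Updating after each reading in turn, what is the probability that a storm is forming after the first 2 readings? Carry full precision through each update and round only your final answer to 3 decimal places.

Apply Bayes' rule sequentially, carrying P(storm) forward.
After 'steady': P(storm) = 0.4·0.4500 / (0.4·0.4500 + 0.8·0.5500) ≈ 0.2903
After 'steady': P(storm) = 0.4·0.2903 / (0.4·0.2903 + 0.8·0.7097) ≈ 0.1698

0.170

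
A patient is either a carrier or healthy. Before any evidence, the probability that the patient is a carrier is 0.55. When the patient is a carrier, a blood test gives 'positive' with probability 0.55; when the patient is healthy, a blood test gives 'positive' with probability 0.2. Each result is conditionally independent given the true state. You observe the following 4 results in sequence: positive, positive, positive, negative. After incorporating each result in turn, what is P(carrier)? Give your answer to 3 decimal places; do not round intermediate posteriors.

0.935

Each posterior becomes the prior for the next update.
After 'positive': P(carrier) = 0.55·0.5500 / (0.55·0.5500 + 0.2·0.4500) ≈ 0.7707
After 'positive': P(carrier) = 0.55·0.7707 / (0.55·0.7707 + 0.2·0.2293) ≈ 0.9024
After 'positive': P(carrier) = 0.55·0.9024 / (0.55·0.9024 + 0.2·0.0976) ≈ 0.9621
After 'negative': P(carrier) = 0.45·0.9621 / (0.45·0.9621 + 0.8·0.0379) ≈ 0.9346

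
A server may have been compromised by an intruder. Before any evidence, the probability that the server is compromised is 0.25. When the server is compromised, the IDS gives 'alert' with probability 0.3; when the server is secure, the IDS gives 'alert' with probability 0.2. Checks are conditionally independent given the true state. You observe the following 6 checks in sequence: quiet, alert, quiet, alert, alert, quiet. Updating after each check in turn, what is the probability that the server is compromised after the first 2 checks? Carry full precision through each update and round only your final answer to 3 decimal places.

After 'quiet': P(compromised) = 0.7·0.2500 / (0.7·0.2500 + 0.8·0.7500) ≈ 0.2258
After 'alert': P(compromised) = 0.3·0.2258 / (0.3·0.2258 + 0.2·0.7742) ≈ 0.3043

0.304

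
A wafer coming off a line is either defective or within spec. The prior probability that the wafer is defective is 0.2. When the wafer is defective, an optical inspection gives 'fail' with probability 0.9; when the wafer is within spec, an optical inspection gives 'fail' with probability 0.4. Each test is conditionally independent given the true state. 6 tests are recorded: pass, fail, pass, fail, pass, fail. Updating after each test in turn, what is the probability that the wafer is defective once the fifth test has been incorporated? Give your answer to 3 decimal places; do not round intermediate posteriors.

0.006

After 'pass': P(defective) = 0.1·0.2000 / (0.1·0.2000 + 0.6·0.8000) ≈ 0.0400
After 'fail': P(defective) = 0.9·0.0400 / (0.9·0.0400 + 0.4·0.9600) ≈ 0.0857
After 'pass': P(defective) = 0.1·0.0857 / (0.1·0.0857 + 0.6·0.9143) ≈ 0.0154
After 'fail': P(defective) = 0.9·0.0154 / (0.9·0.0154 + 0.4·0.9846) ≈ 0.0340
After 'pass': P(defective) = 0.1·0.0340 / (0.1·0.0340 + 0.6·0.9660) ≈ 0.0058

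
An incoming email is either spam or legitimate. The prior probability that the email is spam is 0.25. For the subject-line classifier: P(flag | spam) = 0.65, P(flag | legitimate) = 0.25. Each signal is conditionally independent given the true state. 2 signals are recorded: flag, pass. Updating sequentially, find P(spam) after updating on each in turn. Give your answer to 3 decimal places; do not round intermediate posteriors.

0.288

Apply Bayes' rule sequentially, carrying P(spam) forward.
After 'flag': P(spam) = 0.65·0.2500 / (0.65·0.2500 + 0.25·0.7500) ≈ 0.4643
After 'pass': P(spam) = 0.35·0.4643 / (0.35·0.4643 + 0.75·0.5357) ≈ 0.2880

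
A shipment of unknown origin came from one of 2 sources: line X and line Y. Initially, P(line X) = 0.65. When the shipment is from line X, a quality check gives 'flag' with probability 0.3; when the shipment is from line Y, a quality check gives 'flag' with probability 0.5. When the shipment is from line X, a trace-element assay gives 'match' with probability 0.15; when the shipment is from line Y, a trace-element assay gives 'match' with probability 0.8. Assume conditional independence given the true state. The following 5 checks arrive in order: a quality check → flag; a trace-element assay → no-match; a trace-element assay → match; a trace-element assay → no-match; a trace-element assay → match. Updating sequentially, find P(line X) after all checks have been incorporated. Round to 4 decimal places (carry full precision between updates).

0.4144

After a quality check='flag': P(line X) = 0.3·0.6500 / (0.3·0.6500 + 0.5·0.3500) ≈ 0.5270
After a trace-element assay='no-match': P(line X) = 0.85·0.5270 / (0.85·0.5270 + 0.2·0.4730) ≈ 0.8257
After a trace-element assay='match': P(line X) = 0.15·0.8257 / (0.15·0.8257 + 0.8·0.1743) ≈ 0.4703
After a trace-element assay='no-match': P(line X) = 0.85·0.4703 / (0.85·0.4703 + 0.2·0.5297) ≈ 0.7905
After a trace-element assay='match': P(line X) = 0.15·0.7905 / (0.15·0.7905 + 0.8·0.2095) ≈ 0.4144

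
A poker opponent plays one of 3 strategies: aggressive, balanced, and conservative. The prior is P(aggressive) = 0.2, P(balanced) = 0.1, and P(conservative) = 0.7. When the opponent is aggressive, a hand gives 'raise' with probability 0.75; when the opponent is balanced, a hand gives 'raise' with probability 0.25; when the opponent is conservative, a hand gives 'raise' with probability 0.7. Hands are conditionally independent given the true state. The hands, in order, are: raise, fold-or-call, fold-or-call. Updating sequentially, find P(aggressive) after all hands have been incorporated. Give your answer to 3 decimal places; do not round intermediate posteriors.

After 'raise': normaliser = 0.75·0.2000 + 0.25·0.1000 + 0.7·0.7000; P(aggressive) ≈ 0.2256, P(balanced) ≈ 0.0376, P(conservative) ≈ 0.7368
After 'fold-or-call': normaliser = 0.25·0.2256 + 0.75·0.0376 + 0.3·0.7368; P(aggressive) ≈ 0.1845, P(balanced) ≈ 0.0923, P(conservative) ≈ 0.7232
After 'fold-or-call': normaliser = 0.25·0.1845 + 0.75·0.0923 + 0.3·0.7232; P(aggressive) ≈ 0.1388, P(balanced) ≈ 0.2082, P(conservative) ≈ 0.6530

0.139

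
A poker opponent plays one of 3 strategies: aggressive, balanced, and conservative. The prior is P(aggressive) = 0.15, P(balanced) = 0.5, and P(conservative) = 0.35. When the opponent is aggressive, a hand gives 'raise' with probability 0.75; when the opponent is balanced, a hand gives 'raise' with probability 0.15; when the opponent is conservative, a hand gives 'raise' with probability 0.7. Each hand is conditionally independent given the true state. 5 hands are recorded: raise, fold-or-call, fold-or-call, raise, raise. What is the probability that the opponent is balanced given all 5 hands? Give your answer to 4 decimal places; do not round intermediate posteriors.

After 'raise': normaliser = 0.75·0.1500 + 0.15·0.5000 + 0.7·0.3500; P(aggressive) ≈ 0.2601, P(balanced) ≈ 0.1734, P(conservative) ≈ 0.5665
After 'fold-or-call': normaliser = 0.25·0.2601 + 0.85·0.1734 + 0.3·0.5665; P(aggressive) ≈ 0.1701, P(balanced) ≈ 0.3855, P(conservative) ≈ 0.4444
After 'fold-or-call': normaliser = 0.25·0.1701 + 0.85·0.3855 + 0.3·0.4444; P(aggressive) ≈ 0.0844, P(balanced) ≈ 0.6508, P(conservative) ≈ 0.2648
After 'raise': normaliser = 0.75·0.0844 + 0.15·0.6508 + 0.7·0.2648; P(aggressive) ≈ 0.1829, P(balanced) ≈ 0.2819, P(conservative) ≈ 0.5353
After 'raise': normaliser = 0.75·0.1829 + 0.15·0.2819 + 0.7·0.5353; P(aggressive) ≈ 0.2475, P(balanced) ≈ 0.0763, P(conservative) ≈ 0.6762

0.0763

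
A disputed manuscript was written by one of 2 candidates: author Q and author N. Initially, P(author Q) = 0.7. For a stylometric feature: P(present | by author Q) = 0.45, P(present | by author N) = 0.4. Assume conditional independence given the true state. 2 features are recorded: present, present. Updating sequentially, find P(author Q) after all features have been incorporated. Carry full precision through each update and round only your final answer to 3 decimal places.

0.747

Apply Bayes' rule sequentially, carrying P(author Q) forward.
After 'present': P(author Q) = 0.45·0.7000 / (0.45·0.7000 + 0.4·0.3000) ≈ 0.7241
After 'present': P(author Q) = 0.45·0.7241 / (0.45·0.7241 + 0.4·0.2759) ≈ 0.7470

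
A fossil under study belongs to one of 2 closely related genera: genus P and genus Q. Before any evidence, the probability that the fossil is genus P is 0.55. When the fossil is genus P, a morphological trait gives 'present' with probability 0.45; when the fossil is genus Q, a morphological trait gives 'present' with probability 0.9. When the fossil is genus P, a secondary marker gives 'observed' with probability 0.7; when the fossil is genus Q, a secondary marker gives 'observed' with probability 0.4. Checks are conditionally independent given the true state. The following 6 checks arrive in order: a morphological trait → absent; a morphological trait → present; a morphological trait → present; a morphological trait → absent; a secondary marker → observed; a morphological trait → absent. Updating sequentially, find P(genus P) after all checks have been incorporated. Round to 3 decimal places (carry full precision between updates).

0.989

After a morphological trait='absent': P(genus P) = 0.55·0.5500 / (0.55·0.5500 + 0.1·0.4500) ≈ 0.8705
After a morphological trait='present': P(genus P) = 0.45·0.8705 / (0.45·0.8705 + 0.9·0.1295) ≈ 0.7707
After a morphological trait='present': P(genus P) = 0.45·0.7707 / (0.45·0.7707 + 0.9·0.2293) ≈ 0.6269
After a morphological trait='absent': P(genus P) = 0.55·0.6269 / (0.55·0.6269 + 0.1·0.3731) ≈ 0.9024
After a secondary marker='observed': P(genus P) = 0.7·0.9024 / (0.7·0.9024 + 0.4·0.0976) ≈ 0.9418
After a morphological trait='absent': P(genus P) = 0.55·0.9418 / (0.55·0.9418 + 0.1·0.0582) ≈ 0.9889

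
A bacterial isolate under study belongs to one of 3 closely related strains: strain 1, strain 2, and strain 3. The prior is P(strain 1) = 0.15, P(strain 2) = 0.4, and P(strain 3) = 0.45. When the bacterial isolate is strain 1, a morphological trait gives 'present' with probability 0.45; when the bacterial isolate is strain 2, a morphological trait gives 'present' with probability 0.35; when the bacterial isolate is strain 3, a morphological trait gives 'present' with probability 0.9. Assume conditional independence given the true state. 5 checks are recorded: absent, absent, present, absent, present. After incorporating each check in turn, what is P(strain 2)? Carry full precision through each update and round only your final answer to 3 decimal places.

After 'absent': normaliser = 0.55·0.1500 + 0.65·0.4000 + 0.1·0.4500; P(strain 1) ≈ 0.2129, P(strain 2) ≈ 0.6710, P(strain 3) ≈ 0.1161
After 'absent': normaliser = 0.55·0.2129 + 0.65·0.6710 + 0.1·0.1161; P(strain 1) ≈ 0.2073, P(strain 2) ≈ 0.7721, P(strain 3) ≈ 0.0206
After 'present': normaliser = 0.45·0.2073 + 0.35·0.7721 + 0.9·0.0206; P(strain 1) ≈ 0.2442, P(strain 2) ≈ 0.7074, P(strain 3) ≈ 0.0484
After 'absent': normaliser = 0.55·0.2442 + 0.65·0.7074 + 0.1·0.0484; P(strain 1) ≈ 0.2242, P(strain 2) ≈ 0.7677, P(strain 3) ≈ 0.0081
After 'present': normaliser = 0.45·0.2242 + 0.35·0.7677 + 0.9·0.0081; P(strain 1) ≈ 0.2677, P(strain 2) ≈ 0.7129, P(strain 3) ≈ 0.0193

0.713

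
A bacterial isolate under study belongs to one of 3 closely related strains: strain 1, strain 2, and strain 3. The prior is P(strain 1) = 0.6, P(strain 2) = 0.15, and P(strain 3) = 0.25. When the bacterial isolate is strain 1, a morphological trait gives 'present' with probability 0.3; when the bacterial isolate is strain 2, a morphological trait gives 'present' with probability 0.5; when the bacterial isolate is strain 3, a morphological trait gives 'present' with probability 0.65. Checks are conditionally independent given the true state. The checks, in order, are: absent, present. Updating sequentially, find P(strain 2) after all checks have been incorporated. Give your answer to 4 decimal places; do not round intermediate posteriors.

After 'absent': normaliser = 0.7·0.6000 + 0.5·0.1500 + 0.35·0.2500; P(strain 1) ≈ 0.7210, P(strain 2) ≈ 0.1288, P(strain 3) ≈ 0.1502
After 'present': normaliser = 0.3·0.7210 + 0.5·0.1288 + 0.65·0.1502; P(strain 1) ≈ 0.5718, P(strain 2) ≈ 0.1702, P(strain 3) ≈ 0.2581

0.1702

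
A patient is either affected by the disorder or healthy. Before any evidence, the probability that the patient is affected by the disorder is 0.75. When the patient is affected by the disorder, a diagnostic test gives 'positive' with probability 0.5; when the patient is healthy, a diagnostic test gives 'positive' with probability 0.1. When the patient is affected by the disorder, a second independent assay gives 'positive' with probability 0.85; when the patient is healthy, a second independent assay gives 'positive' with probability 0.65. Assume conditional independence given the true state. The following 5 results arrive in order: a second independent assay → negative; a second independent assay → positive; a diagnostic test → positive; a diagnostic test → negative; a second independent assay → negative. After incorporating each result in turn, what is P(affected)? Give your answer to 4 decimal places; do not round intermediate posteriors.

0.6668

After a second independent assay='negative': P(affected) = 0.15·0.7500 / (0.15·0.7500 + 0.35·0.2500) ≈ 0.5625
After a second independent assay='positive': P(affected) = 0.85·0.5625 / (0.85·0.5625 + 0.65·0.4375) ≈ 0.6270
After a diagnostic test='positive': P(affected) = 0.5·0.6270 / (0.5·0.6270 + 0.1·0.3730) ≈ 0.8937
After a diagnostic test='negative': P(affected) = 0.5·0.8937 / (0.5·0.8937 + 0.9·0.1063) ≈ 0.8236
After a second independent assay='negative': P(affected) = 0.15·0.8236 / (0.15·0.8236 + 0.35·0.1764) ≈ 0.6668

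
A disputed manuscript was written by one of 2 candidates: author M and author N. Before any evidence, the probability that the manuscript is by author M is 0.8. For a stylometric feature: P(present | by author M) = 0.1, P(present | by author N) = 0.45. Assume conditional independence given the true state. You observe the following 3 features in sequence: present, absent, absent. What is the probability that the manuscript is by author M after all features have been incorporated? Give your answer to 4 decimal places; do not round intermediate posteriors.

0.7042

After 'present': P(author M) = 0.1·0.8000 / (0.1·0.8000 + 0.45·0.2000) ≈ 0.4706
After 'absent': P(author M) = 0.9·0.4706 / (0.9·0.4706 + 0.55·0.5294) ≈ 0.5926
After 'absent': P(author M) = 0.9·0.5926 / (0.9·0.5926 + 0.55·0.4074) ≈ 0.7042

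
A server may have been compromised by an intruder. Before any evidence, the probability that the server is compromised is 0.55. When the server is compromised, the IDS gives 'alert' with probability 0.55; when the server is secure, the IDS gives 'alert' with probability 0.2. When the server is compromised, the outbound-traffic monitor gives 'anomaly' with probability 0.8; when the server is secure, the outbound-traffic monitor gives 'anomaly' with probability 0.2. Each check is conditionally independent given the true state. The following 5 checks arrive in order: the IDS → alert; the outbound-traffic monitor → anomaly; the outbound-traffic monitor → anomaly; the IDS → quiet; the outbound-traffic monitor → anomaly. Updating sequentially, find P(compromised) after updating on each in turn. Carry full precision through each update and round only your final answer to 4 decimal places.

0.9918

After the IDS='alert': P(compromised) = 0.55·0.5500 / (0.55·0.5500 + 0.2·0.4500) ≈ 0.7707
After the outbound-traffic monitor='anomaly': P(compromised) = 0.8·0.7707 / (0.8·0.7707 + 0.2·0.2293) ≈ 0.9308
After the outbound-traffic monitor='anomaly': P(compromised) = 0.8·0.9308 / (0.8·0.9308 + 0.2·0.0692) ≈ 0.9817
After the IDS='quiet': P(compromised) = 0.45·0.9817 / (0.45·0.9817 + 0.8·0.0183) ≈ 0.9680
After the outbound-traffic monitor='anomaly': P(compromised) = 0.8·0.9680 / (0.8·0.9680 + 0.2·0.0320) ≈ 0.9918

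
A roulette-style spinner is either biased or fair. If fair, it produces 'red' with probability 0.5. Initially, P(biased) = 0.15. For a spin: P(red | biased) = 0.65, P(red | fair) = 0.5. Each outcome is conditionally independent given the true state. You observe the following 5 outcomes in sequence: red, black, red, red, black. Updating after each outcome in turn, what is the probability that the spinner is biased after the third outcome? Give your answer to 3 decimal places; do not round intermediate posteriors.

After 'red': P(biased) = 0.65·0.1500 / (0.65·0.1500 + 0.5·0.8500) ≈ 0.1866
After 'black': P(biased) = 0.35·0.1866 / (0.35·0.1866 + 0.5·0.8134) ≈ 0.1384
After 'red': P(biased) = 0.65·0.1384 / (0.65·0.1384 + 0.5·0.8616) ≈ 0.1727

0.173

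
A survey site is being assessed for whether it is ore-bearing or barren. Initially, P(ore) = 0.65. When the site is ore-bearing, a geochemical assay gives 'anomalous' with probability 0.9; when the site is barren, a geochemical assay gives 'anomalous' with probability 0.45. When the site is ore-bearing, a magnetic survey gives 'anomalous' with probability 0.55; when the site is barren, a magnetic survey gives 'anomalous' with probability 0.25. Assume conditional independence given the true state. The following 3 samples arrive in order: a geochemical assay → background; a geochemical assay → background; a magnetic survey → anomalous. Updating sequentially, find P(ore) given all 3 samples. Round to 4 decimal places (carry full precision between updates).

0.1190

After a geochemical assay='background': P(ore) = 0.1·0.6500 / (0.1·0.6500 + 0.55·0.3500) ≈ 0.2524
After a geochemical assay='background': P(ore) = 0.1·0.2524 / (0.1·0.2524 + 0.55·0.7476) ≈ 0.0578
After a magnetic survey='anomalous': P(ore) = 0.55·0.0578 / (0.55·0.0578 + 0.25·0.9422) ≈ 0.1190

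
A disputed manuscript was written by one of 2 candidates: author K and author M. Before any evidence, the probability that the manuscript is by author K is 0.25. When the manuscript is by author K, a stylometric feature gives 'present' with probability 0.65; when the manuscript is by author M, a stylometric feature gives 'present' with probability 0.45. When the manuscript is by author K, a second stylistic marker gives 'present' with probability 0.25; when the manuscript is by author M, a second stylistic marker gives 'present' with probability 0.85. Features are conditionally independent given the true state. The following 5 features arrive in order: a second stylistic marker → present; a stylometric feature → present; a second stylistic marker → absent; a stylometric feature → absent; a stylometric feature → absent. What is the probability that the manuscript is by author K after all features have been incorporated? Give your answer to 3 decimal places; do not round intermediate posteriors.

Apply Bayes' rule sequentially, carrying P(author K) forward.
After a second stylistic marker='present': P(author K) = 0.25·0.2500 / (0.25·0.2500 + 0.85·0.7500) ≈ 0.0893
After a stylometric feature='present': P(author K) = 0.65·0.0893 / (0.65·0.0893 + 0.45·0.9107) ≈ 0.1240
After a second stylistic marker='absent': P(author K) = 0.75·0.1240 / (0.75·0.1240 + 0.15·0.8760) ≈ 0.4145
After a stylometric feature='absent': P(author K) = 0.35·0.4145 / (0.35·0.4145 + 0.55·0.5855) ≈ 0.3106
After a stylometric feature='absent': P(author K) = 0.35·0.3106 / (0.35·0.3106 + 0.55·0.6894) ≈ 0.2228

0.223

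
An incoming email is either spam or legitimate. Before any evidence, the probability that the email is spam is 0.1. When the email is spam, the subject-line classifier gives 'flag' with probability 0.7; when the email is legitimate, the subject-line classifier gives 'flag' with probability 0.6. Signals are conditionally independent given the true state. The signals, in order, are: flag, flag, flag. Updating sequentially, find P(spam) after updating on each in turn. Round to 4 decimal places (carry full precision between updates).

After 'flag': P(spam) = 0.7·0.1000 / (0.7·0.1000 + 0.6·0.9000) ≈ 0.1148
After 'flag': P(spam) = 0.7·0.1148 / (0.7·0.1148 + 0.6·0.8852) ≈ 0.1314
After 'flag': P(spam) = 0.7·0.1314 / (0.7·0.1314 + 0.6·0.8686) ≈ 0.1500

0.1500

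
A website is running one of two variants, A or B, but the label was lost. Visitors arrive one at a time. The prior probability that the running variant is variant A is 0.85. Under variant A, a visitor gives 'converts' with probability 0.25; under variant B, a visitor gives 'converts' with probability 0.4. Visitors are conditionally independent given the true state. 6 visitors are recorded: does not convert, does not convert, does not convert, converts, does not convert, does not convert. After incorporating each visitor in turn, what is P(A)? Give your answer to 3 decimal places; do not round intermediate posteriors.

After 'does not convert': P(A) = 0.75·0.8500 / (0.75·0.8500 + 0.6·0.1500) ≈ 0.8763
After 'does not convert': P(A) = 0.75·0.8763 / (0.75·0.8763 + 0.6·0.1237) ≈ 0.8985
After 'does not convert': P(A) = 0.75·0.8985 / (0.75·0.8985 + 0.6·0.1015) ≈ 0.9171
After 'converts': P(A) = 0.25·0.9171 / (0.25·0.9171 + 0.4·0.0829) ≈ 0.8737
After 'does not convert': P(A) = 0.75·0.8737 / (0.75·0.8737 + 0.6·0.1263) ≈ 0.8963
After 'does not convert': P(A) = 0.75·0.8963 / (0.75·0.8963 + 0.6·0.1037) ≈ 0.9153

0.915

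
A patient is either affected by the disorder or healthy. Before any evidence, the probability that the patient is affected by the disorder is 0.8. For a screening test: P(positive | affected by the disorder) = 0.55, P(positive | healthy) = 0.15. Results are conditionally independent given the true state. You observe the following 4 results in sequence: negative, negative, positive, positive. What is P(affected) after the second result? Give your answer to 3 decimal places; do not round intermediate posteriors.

0.529

After 'negative': P(affected) = 0.45·0.8000 / (0.45·0.8000 + 0.85·0.2000) ≈ 0.6792
After 'negative': P(affected) = 0.45·0.6792 / (0.45·0.6792 + 0.85·0.3208) ≈ 0.5285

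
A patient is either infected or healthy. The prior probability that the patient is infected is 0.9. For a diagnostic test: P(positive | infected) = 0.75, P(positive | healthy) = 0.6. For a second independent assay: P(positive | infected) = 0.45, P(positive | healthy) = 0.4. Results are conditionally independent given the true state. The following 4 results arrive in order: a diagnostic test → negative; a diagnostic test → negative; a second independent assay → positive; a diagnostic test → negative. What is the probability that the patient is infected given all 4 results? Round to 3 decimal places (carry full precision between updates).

0.712

After a diagnostic test='negative': P(infected) = 0.25·0.9000 / (0.25·0.9000 + 0.4·0.1000) ≈ 0.8491
After a diagnostic test='negative': P(infected) = 0.25·0.8491 / (0.25·0.8491 + 0.4·0.1509) ≈ 0.7785
After a second independent assay='positive': P(infected) = 0.45·0.7785 / (0.45·0.7785 + 0.4·0.2215) ≈ 0.7982
After a diagnostic test='negative': P(infected) = 0.25·0.7982 / (0.25·0.7982 + 0.4·0.2018) ≈ 0.7120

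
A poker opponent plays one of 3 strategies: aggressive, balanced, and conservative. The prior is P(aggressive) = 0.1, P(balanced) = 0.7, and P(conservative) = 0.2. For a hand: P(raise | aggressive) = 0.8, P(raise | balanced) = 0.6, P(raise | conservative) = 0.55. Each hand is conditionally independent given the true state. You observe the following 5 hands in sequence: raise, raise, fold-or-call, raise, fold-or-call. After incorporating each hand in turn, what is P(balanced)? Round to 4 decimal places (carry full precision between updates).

0.7336

Each posterior becomes the prior for the next update.
After 'raise': normaliser = 0.8·0.1000 + 0.6·0.7000 + 0.55·0.2000; P(aggressive) ≈ 0.1311, P(balanced) ≈ 0.6885, P(conservative) ≈ 0.1803
After 'raise': normaliser = 0.8·0.1311 + 0.6·0.6885 + 0.55·0.1803; P(aggressive) ≈ 0.1700, P(balanced) ≈ 0.6693, P(conservative) ≈ 0.1607
After 'fold-or-call': normaliser = 0.2·0.1700 + 0.4·0.6693 + 0.45·0.1607; P(aggressive) ≈ 0.0909, P(balanced) ≈ 0.7158, P(conservative) ≈ 0.1933
After 'raise': normaliser = 0.8·0.0909 + 0.6·0.7158 + 0.55·0.1933; P(aggressive) ≈ 0.1195, P(balanced) ≈ 0.7058, P(conservative) ≈ 0.1747
After 'fold-or-call': normaliser = 0.2·0.1195 + 0.4·0.7058 + 0.45·0.1747; P(aggressive) ≈ 0.0621, P(balanced) ≈ 0.7336, P(conservative) ≈ 0.2043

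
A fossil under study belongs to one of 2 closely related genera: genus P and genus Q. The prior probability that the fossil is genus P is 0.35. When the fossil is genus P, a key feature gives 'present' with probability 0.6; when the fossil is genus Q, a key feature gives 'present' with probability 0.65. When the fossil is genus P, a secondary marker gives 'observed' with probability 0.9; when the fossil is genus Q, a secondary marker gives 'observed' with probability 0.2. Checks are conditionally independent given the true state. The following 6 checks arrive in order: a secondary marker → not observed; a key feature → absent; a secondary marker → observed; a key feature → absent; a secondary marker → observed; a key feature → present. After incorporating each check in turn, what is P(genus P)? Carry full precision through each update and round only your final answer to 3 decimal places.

Each posterior becomes the prior for the next update.
After a secondary marker='not observed': P(genus P) = 0.1·0.3500 / (0.1·0.3500 + 0.8·0.6500) ≈ 0.0631
After a key feature='absent': P(genus P) = 0.4·0.0631 / (0.4·0.0631 + 0.35·0.9369) ≈ 0.0714
After a secondary marker='observed': P(genus P) = 0.9·0.0714 / (0.9·0.0714 + 0.2·0.9286) ≈ 0.2571
After a key feature='absent': P(genus P) = 0.4·0.2571 / (0.4·0.2571 + 0.35·0.7429) ≈ 0.2835
After a secondary marker='observed': P(genus P) = 0.9·0.2835 / (0.9·0.2835 + 0.2·0.7165) ≈ 0.6403
After a key feature='present': P(genus P) = 0.6·0.6403 / (0.6·0.6403 + 0.65·0.3597) ≈ 0.6217

0.622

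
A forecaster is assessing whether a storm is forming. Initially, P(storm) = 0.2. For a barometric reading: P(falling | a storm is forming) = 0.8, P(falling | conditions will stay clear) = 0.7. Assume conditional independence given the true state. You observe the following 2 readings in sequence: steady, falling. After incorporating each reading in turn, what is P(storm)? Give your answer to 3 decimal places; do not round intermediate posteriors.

0.160

Apply Bayes' rule sequentially, carrying P(storm) forward.
After 'steady': P(storm) = 0.2·0.2000 / (0.2·0.2000 + 0.3·0.8000) ≈ 0.1429
After 'falling': P(storm) = 0.8·0.1429 / (0.8·0.1429 + 0.7·0.8571) ≈ 0.1600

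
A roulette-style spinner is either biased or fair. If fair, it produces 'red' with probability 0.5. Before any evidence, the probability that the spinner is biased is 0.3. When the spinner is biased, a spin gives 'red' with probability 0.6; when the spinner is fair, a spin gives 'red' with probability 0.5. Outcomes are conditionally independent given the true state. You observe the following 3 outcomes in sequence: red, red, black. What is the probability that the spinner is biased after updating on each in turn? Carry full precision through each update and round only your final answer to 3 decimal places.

Apply Bayes' rule sequentially, carrying P(biased) forward.
After 'red': P(biased) = 0.6·0.3000 / (0.6·0.3000 + 0.5·0.7000) ≈ 0.3396
After 'red': P(biased) = 0.6·0.3396 / (0.6·0.3396 + 0.5·0.6604) ≈ 0.3816
After 'black': P(biased) = 0.4·0.3816 / (0.4·0.3816 + 0.5·0.6184) ≈ 0.3305

0.331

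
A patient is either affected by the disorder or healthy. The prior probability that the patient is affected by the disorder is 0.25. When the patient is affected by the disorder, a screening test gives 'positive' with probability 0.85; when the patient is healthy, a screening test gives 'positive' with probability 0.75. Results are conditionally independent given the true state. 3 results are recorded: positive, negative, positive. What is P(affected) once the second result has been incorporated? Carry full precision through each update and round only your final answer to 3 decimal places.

After 'positive': P(affected) = 0.85·0.2500 / (0.85·0.2500 + 0.75·0.7500) ≈ 0.2742
After 'negative': P(affected) = 0.15·0.2742 / (0.15·0.2742 + 0.25·0.7258) ≈ 0.1848

0.185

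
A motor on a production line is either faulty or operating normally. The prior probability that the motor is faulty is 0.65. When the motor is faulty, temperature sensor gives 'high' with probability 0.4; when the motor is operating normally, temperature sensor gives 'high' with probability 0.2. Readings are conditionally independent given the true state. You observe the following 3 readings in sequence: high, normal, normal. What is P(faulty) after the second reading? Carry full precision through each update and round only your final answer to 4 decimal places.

After 'high': P(faulty) = 0.4·0.6500 / (0.4·0.6500 + 0.2·0.3500) ≈ 0.7879
After 'normal': P(faulty) = 0.6·0.7879 / (0.6·0.7879 + 0.8·0.2121) ≈ 0.7358

0.7358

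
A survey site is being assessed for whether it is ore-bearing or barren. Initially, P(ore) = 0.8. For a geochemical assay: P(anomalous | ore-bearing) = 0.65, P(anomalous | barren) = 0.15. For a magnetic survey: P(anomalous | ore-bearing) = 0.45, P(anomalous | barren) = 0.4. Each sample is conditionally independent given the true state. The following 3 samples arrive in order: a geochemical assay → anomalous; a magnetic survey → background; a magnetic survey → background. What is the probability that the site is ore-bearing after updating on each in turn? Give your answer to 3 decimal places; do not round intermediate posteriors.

0.936

Each posterior becomes the prior for the next update.
After a geochemical assay='anomalous': P(ore) = 0.65·0.8000 / (0.65·0.8000 + 0.15·0.2000) ≈ 0.9455
After a magnetic survey='background': P(ore) = 0.55·0.9455 / (0.55·0.9455 + 0.6·0.0545) ≈ 0.9408
After a magnetic survey='background': P(ore) = 0.55·0.9408 / (0.55·0.9408 + 0.6·0.0592) ≈ 0.9358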